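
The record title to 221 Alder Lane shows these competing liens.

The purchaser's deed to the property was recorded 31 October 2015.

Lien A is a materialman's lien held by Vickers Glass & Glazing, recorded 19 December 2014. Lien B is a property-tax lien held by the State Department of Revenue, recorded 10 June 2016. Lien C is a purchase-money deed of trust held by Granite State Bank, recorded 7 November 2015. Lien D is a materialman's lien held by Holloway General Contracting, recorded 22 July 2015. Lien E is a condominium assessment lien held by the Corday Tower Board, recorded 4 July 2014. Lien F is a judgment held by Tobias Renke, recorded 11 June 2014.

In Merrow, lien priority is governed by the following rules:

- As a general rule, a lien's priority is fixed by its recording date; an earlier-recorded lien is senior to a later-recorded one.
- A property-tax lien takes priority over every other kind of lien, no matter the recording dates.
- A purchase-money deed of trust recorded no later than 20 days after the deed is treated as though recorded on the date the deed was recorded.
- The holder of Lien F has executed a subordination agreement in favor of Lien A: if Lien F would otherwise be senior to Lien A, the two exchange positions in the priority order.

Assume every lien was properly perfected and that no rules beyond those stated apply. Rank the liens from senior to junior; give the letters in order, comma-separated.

B, A, E, F, D, C

Effective dates: C's effective date is the deed date, 31 October 2015.
B is a property-tax lien and takes priority over every other lien.
Ordering the rest by effective date: F (11 June 2014), E (4 July 2014), A (19 December 2014), D (22 July 2015), C (31 October 2015).
F would otherwise be senior to A, so under the subordination agreement F and A exchange positions.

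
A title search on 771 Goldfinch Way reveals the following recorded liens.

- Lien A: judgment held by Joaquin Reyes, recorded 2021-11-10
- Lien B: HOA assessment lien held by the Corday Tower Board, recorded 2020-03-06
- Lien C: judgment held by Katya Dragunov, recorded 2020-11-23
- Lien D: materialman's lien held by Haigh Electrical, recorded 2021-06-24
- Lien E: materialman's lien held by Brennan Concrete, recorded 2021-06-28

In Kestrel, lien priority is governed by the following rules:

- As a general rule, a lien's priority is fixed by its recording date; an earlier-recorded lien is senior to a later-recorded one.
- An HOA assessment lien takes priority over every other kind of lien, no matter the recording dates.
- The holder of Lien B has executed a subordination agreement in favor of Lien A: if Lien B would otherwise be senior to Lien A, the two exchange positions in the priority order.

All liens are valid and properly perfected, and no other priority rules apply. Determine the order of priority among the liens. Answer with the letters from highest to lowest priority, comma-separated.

A, C, D, E, B

As an HOA assessment lien, B is senior to every other lien.
Among the remaining liens, by effective date: C (2020-11-23), D (2021-06-24), E (2021-06-28), A (2021-11-10).
B is senior to A before the subordination, so the two trade places.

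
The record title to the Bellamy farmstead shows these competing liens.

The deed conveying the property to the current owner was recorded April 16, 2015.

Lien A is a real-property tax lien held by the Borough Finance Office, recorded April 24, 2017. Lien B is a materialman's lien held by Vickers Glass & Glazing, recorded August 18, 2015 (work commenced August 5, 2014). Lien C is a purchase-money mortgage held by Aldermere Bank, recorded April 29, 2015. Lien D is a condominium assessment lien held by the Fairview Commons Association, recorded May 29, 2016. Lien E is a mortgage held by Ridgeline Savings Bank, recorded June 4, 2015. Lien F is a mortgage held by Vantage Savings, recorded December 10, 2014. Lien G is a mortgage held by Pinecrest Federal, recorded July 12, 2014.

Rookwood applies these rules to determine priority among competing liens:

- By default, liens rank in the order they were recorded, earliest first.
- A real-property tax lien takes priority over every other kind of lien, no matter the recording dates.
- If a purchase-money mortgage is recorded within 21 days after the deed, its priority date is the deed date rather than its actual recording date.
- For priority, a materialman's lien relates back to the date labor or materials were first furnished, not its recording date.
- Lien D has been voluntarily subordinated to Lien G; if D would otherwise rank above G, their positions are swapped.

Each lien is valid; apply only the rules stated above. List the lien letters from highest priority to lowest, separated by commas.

A, G, B, F, C, E, D

Effective dates: B's effective date is August 5, 2014, when work began; C's effective date is the deed date, April 16, 2015.
As a real-property tax lien, A is senior to every other lien.
The other liens, earliest effective date first: G (July 12, 2014), B (August 5, 2014), F (December 10, 2014), C (April 16, 2015), E (June 4, 2015), D (May 29, 2016).
D already ranks below G; the subordination has no effect.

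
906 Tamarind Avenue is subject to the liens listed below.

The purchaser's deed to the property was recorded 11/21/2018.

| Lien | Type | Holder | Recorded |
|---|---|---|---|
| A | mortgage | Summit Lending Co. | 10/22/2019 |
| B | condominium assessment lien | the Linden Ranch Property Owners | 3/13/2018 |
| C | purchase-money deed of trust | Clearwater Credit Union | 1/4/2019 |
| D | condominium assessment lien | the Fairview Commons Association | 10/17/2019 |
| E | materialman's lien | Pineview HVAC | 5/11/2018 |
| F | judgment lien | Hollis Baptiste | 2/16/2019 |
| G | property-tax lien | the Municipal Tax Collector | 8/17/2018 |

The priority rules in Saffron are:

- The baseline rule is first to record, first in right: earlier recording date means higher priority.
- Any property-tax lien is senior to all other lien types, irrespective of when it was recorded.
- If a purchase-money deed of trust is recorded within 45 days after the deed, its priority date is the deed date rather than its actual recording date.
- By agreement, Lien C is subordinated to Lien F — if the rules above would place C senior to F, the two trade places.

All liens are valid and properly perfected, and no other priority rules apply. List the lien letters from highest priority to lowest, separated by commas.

Effective dates: C's effective date is the deed date, 11/21/2018.
As a property-tax lien, G is senior to every other lien.
Remaining liens by effective date: B (3/13/2018), E (5/11/2018), C (11/21/2018), F (2/16/2019), D (10/17/2019), A (10/22/2019).
C is senior to F before the subordination, so the two trade places.

G, B, E, F, C, D, A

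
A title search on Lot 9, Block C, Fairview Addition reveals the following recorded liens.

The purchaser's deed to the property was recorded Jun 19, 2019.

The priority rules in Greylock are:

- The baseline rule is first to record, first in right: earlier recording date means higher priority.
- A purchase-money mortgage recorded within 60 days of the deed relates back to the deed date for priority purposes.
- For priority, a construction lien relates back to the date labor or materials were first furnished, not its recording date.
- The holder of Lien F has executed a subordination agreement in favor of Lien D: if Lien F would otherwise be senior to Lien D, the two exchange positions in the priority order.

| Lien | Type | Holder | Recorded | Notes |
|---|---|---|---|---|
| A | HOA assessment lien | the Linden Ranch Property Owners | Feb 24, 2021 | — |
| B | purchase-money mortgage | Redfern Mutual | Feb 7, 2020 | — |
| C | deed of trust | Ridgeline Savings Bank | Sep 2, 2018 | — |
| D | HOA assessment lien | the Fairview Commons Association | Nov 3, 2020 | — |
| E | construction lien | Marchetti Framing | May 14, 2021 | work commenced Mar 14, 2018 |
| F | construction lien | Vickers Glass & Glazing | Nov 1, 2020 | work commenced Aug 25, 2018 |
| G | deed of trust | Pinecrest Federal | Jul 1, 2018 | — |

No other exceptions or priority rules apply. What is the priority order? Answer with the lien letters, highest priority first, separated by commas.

Effective dates after the stated exceptions: B was recorded 233 days after the deed, outside the 60-day window, so it keeps its recording date; E is treated as recorded Mar 14, 2018, the work-commencement date; F relates back to Aug 25, 2018 (work commenced).
Sorted by effective date: E (Mar 14, 2018), G (Jul 1, 2018), F (Aug 25, 2018), C (Sep 2, 2018), B (Feb 7, 2020), D (Nov 3, 2020), A (Feb 24, 2021).
F would otherwise be senior to D, so under the subordination agreement F and D exchange positions.

E, G, D, C, B, F, A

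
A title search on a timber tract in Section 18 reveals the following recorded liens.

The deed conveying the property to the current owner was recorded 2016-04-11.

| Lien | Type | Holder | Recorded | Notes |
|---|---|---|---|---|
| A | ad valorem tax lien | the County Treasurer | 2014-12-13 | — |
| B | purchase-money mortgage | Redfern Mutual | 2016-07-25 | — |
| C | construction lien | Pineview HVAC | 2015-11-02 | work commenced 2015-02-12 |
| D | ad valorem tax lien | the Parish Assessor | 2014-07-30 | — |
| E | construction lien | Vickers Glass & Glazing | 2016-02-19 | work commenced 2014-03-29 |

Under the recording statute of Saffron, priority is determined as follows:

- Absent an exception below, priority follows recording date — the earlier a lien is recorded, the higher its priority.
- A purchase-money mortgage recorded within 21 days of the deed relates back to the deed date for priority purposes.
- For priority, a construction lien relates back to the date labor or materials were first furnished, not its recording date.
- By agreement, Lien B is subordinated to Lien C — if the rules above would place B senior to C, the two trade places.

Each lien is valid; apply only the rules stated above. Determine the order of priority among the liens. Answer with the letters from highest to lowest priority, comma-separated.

E, D, A, C, B

Adjusting effective dates: B missed the 21-day window (105 days after the deed), so its recording date stands; C's effective date is 2015-02-12, when work began; E's effective date is 2014-03-29, when work began.
By effective date: E (2014-03-29), D (2014-07-30), A (2014-12-13), C (2015-02-12), B (2016-07-25).
Since B is not senior to C, the subordination leaves the order unchanged.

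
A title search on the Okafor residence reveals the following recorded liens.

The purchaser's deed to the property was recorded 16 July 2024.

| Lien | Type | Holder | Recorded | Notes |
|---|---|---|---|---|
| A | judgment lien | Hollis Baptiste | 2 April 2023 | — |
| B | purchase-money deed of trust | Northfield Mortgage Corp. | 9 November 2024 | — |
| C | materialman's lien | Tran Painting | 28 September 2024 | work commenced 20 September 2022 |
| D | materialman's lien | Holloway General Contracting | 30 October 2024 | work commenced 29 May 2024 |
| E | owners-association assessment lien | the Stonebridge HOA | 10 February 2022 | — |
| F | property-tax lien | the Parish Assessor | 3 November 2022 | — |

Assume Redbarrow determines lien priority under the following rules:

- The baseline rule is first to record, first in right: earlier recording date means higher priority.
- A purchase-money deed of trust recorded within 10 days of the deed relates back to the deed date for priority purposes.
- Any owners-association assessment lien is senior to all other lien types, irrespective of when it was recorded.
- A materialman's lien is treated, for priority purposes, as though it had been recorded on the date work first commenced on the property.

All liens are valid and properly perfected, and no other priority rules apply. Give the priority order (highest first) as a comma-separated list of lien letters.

Adjusting effective dates: B was recorded 116 days after the deed — beyond 10 days — so no relation-back applies; C is treated as recorded 20 September 2022, the work-commencement date; D is treated as recorded 29 May 2024, the work-commencement date.
As an owners-association assessment lien, E is senior to every other lien.
The other liens, earliest effective date first: C (20 September 2022), F (3 November 2022), A (2 April 2023), D (29 May 2024), B (9 November 2024).

E, C, F, A, D, B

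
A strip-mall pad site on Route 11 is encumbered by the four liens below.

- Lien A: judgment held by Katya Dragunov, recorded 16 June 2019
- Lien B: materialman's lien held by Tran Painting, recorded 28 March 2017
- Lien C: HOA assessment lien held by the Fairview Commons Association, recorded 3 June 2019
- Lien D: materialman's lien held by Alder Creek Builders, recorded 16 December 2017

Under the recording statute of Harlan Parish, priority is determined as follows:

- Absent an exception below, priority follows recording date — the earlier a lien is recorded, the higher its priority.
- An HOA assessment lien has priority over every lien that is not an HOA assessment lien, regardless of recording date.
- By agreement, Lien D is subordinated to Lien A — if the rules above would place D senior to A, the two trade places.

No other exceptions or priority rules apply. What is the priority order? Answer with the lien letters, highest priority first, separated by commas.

C is an HOA assessment lien, so it outranks all other liens regardless of date.
Ordering the rest by effective date: B (28 March 2017), D (16 December 2017), A (16 June 2019).
D is senior to A before the subordination, so the two trade places.

C, B, A, D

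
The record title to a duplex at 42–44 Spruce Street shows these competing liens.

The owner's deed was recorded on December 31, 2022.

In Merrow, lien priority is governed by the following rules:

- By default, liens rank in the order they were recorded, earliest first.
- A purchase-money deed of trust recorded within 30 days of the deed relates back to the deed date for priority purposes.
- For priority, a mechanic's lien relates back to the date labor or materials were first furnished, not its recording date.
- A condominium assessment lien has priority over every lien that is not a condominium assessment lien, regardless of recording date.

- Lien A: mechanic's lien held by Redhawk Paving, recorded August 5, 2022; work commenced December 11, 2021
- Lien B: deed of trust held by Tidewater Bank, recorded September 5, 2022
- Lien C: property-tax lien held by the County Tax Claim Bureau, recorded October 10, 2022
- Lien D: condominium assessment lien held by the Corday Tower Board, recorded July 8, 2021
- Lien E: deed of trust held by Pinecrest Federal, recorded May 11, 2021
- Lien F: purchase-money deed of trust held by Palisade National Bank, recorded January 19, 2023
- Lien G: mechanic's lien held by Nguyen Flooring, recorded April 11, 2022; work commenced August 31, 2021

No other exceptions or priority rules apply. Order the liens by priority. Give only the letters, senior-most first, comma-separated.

First, effective dates: A's effective date is December 11, 2021, when work began; F was recorded within the 30-day window, so its effective date is the deed date December 31, 2022; G relates back to August 31, 2021 (work commenced).
D is a condominium assessment lien and takes priority over every other lien.
Remaining liens by effective date: E (May 11, 2021), G (August 31, 2021), A (December 11, 2021), B (September 5, 2022), C (October 10, 2022), F (December 31, 2022).

D, E, G, A, B, C, F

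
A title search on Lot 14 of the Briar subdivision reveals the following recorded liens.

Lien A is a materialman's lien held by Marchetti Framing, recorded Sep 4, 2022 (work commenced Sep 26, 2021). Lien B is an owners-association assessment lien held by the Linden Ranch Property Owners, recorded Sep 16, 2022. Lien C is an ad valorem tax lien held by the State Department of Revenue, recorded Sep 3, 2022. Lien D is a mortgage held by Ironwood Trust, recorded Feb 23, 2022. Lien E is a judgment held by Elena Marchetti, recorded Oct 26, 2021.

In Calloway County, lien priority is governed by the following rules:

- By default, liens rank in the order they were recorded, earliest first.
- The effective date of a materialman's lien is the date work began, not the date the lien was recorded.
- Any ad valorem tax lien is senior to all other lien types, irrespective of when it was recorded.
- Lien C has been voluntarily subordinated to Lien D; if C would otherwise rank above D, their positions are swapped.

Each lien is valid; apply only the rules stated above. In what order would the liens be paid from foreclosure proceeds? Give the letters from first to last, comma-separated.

D, A, E, C, B

First, effective dates: A relates back to Sep 26, 2021 (work commenced).
C is an ad valorem tax lien, so it outranks all other liens regardless of date.
The other liens, earliest effective date first: A (Sep 26, 2021), E (Oct 26, 2021), D (Feb 23, 2022), B (Sep 16, 2022).
Because C would otherwise rank above D, the subordination swaps them.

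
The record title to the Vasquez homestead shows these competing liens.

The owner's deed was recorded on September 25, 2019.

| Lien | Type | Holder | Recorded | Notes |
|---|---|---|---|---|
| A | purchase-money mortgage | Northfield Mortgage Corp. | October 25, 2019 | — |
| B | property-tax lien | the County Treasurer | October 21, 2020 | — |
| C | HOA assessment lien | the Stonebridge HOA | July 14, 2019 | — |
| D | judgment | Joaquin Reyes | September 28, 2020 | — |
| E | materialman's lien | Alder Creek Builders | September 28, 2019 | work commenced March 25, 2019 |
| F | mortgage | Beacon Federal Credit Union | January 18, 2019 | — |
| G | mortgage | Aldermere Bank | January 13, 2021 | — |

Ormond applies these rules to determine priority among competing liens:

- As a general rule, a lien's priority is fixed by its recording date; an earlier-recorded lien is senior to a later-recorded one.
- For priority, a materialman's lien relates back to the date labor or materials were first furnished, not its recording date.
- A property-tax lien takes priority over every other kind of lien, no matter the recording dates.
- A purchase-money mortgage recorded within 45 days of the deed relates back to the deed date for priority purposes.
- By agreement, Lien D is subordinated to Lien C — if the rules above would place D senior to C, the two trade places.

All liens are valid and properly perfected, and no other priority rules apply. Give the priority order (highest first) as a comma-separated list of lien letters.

B, F, E, C, A, D, G

First, effective dates: A's effective date is the deed date, September 25, 2019; E is treated as recorded March 25, 2019, the work-commencement date.
B, as a property-tax lien, has superpriority and ranks first.
The other liens, earliest effective date first: F (January 18, 2019), E (March 25, 2019), C (July 14, 2019), A (September 25, 2019), D (September 28, 2020), G (January 13, 2021).
Since D is not senior to C, the subordination leaves the order unchanged.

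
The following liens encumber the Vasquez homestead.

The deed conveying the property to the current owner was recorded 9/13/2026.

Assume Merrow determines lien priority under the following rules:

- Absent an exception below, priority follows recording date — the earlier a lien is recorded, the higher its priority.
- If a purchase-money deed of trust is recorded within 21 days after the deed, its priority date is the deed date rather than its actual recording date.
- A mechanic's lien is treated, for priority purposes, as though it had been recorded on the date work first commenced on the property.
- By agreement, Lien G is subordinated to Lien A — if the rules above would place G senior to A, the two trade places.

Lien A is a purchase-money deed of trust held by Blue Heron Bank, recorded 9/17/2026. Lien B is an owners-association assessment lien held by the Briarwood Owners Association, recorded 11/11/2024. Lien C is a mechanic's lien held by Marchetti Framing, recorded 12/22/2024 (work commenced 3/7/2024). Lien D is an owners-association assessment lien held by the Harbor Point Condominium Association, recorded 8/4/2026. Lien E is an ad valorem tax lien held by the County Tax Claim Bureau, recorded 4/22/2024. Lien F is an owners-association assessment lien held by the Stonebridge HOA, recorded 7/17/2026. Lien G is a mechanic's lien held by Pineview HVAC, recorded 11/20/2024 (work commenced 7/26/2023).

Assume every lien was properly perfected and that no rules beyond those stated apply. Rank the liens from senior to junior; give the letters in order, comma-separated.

A, C, E, B, F, D, G

Adjusting effective dates: A relates back to the deed date 9/13/2026; C is treated as recorded 3/7/2024, the work-commencement date; G's effective date is 7/26/2023, when work began.
By effective date, earliest first: G (7/26/2023), C (3/7/2024), E (4/22/2024), B (11/11/2024), F (7/17/2026), D (8/4/2026), A (9/13/2026).
G would otherwise be senior to A, so under the subordination agreement G and A exchange positions.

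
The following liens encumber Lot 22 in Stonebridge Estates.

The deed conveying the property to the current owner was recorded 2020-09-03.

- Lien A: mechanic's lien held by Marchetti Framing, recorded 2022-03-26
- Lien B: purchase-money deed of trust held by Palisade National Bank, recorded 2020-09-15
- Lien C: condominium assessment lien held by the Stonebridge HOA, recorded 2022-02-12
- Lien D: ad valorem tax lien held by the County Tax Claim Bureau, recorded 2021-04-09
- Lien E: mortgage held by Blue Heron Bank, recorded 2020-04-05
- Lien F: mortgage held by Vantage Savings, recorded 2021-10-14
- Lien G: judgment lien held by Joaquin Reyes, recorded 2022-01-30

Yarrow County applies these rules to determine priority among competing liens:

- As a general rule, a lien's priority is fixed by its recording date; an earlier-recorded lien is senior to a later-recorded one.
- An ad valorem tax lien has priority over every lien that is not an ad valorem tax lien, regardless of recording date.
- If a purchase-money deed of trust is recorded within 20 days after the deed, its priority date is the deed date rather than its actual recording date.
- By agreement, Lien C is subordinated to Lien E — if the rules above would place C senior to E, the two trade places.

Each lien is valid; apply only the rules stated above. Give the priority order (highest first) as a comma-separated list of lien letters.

Effective dates: B's effective date is the deed date, 2020-09-03.
D, as an ad valorem tax lien, has superpriority and ranks first.
Remaining liens by effective date: E (2020-04-05), B (2020-09-03), F (2021-10-14), G (2022-01-30), C (2022-02-12), A (2022-03-26).
C already ranks below E; the subordination has no effect.

D, E, B, F, G, C, A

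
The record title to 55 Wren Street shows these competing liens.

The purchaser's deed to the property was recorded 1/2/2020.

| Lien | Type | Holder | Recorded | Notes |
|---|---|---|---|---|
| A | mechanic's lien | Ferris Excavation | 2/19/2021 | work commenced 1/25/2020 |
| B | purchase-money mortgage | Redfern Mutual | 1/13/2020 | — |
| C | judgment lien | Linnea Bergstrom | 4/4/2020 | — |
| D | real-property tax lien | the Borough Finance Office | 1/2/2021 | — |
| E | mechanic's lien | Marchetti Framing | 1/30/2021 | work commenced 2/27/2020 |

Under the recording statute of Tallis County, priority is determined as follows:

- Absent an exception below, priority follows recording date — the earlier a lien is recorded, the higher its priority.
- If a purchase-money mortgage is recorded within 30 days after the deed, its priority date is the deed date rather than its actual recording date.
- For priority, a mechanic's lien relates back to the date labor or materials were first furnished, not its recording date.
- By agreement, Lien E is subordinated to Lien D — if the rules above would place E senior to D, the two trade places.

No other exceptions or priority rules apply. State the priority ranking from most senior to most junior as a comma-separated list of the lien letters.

B, A, D, C, E

First, effective dates: A's effective date is 1/25/2020, when work began; B's effective date is the deed date, 1/2/2020; E's effective date is 2/27/2020, when work began.
By effective date, earliest first: B (1/2/2020), A (1/25/2020), E (2/27/2020), C (4/4/2020), D (1/2/2021).
Because E would otherwise rank above D, the subordination swaps them.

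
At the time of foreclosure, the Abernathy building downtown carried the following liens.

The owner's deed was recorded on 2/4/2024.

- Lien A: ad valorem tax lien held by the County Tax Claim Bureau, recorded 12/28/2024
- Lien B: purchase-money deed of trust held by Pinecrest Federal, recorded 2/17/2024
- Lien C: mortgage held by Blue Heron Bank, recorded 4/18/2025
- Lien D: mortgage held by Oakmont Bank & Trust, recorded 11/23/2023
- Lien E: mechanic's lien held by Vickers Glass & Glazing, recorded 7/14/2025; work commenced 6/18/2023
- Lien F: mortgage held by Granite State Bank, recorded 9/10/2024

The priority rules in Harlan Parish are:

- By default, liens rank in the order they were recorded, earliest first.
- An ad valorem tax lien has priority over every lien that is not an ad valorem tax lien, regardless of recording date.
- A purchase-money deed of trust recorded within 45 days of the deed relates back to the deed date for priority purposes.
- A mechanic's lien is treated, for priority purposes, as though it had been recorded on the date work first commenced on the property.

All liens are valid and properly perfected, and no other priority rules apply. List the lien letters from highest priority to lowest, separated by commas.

Adjusting effective dates: B was recorded within the 45-day window, so its effective date is the deed date 2/4/2024; E is treated as recorded 6/18/2023, the work-commencement date.
A is an ad valorem tax lien and takes priority over every other lien.
Remaining liens by effective date: E (6/18/2023), D (11/23/2023), B (2/4/2024), F (9/10/2024), C (4/18/2025).

A, E, D, B, F, C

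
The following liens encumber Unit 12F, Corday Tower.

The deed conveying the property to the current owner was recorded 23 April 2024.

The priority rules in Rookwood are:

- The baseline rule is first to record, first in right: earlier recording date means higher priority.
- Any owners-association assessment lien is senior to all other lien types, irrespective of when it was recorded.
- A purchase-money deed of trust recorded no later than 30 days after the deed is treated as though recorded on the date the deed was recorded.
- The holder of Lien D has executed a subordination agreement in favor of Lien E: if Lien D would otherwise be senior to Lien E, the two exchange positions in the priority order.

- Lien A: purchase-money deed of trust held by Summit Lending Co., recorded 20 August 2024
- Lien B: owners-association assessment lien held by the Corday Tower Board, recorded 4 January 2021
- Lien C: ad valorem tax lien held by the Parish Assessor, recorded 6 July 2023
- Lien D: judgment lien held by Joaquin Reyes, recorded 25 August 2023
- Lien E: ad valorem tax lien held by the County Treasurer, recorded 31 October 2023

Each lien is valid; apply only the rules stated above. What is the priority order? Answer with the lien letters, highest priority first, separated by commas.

B, C, E, D, A

Effective dates: A missed the 30-day window (119 days after the deed), so its recording date stands.
B is an owners-association assessment lien, so it outranks all other liens regardless of date.
Among the remaining liens, by effective date: C (6 July 2023), D (25 August 2023), E (31 October 2023), A (20 August 2024).
D is senior to E before the subordination, so the two trade places.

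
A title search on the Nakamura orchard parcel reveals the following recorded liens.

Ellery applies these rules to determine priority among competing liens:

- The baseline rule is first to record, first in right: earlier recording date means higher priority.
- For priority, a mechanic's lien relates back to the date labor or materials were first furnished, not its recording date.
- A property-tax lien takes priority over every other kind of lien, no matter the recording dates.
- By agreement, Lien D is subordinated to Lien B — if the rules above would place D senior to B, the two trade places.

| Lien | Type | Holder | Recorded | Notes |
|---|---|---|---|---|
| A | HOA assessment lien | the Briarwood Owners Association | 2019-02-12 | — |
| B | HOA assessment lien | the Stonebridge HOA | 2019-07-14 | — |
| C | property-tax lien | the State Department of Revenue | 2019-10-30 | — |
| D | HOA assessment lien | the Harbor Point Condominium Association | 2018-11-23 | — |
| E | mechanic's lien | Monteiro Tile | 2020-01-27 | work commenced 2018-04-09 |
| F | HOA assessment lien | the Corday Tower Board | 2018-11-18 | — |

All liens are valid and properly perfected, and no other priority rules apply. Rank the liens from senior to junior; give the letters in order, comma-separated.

C, E, F, B, A, D

Adjusting effective dates: E is treated as recorded 2018-04-09, the work-commencement date.
C is a property-tax lien, so it outranks all other liens regardless of date.
Ordering the rest by effective date: E (2018-04-09), F (2018-11-18), D (2018-11-23), A (2019-02-12), B (2019-07-14).
The subordination applies — D was senior to B — so D and B swap.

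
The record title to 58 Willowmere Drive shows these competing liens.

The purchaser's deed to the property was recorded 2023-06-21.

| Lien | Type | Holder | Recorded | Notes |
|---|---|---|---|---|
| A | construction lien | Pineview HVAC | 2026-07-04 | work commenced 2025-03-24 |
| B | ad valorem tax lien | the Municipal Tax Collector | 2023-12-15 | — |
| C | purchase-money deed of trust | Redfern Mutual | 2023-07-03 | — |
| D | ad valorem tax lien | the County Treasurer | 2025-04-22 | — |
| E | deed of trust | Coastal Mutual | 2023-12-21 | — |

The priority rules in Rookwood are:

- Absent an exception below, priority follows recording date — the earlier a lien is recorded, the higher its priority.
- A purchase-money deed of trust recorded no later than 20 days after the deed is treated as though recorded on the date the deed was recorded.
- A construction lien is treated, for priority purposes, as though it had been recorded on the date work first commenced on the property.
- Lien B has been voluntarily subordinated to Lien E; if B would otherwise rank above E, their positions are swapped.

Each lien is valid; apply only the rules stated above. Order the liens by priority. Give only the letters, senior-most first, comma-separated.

C, E, B, A, D

Adjusting effective dates: A's effective date is 2025-03-24, when work began; C's effective date is the deed date, 2023-06-21.
Ordering by effective date: C (2023-06-21), B (2023-12-15), E (2023-12-21), A (2025-03-24), D (2025-04-22).
B would otherwise be senior to E, so under the subordination agreement B and E exchange positions.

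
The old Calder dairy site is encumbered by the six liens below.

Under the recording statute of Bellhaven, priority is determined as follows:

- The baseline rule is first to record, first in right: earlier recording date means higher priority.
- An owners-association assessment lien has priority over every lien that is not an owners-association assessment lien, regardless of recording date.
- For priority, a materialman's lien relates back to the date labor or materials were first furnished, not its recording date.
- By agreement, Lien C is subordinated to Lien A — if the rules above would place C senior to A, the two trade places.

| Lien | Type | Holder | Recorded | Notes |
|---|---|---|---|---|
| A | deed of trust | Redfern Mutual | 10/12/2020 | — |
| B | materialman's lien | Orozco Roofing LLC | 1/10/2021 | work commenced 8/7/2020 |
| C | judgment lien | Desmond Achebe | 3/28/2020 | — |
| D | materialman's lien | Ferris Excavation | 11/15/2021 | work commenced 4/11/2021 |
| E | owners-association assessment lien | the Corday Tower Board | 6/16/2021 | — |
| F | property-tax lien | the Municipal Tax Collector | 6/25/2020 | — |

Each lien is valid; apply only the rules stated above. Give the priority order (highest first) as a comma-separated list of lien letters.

E, A, F, B, C, D

Effective dates after the stated exceptions: B is treated as recorded 8/7/2020, the work-commencement date; D is treated as recorded 4/11/2021, the work-commencement date.
As an owners-association assessment lien, E is senior to every other lien.
Among the remaining liens, by effective date: C (3/28/2020), F (6/25/2020), B (8/7/2020), A (10/12/2020), D (4/11/2021).
Because C would otherwise rank above A, the subordination swaps them.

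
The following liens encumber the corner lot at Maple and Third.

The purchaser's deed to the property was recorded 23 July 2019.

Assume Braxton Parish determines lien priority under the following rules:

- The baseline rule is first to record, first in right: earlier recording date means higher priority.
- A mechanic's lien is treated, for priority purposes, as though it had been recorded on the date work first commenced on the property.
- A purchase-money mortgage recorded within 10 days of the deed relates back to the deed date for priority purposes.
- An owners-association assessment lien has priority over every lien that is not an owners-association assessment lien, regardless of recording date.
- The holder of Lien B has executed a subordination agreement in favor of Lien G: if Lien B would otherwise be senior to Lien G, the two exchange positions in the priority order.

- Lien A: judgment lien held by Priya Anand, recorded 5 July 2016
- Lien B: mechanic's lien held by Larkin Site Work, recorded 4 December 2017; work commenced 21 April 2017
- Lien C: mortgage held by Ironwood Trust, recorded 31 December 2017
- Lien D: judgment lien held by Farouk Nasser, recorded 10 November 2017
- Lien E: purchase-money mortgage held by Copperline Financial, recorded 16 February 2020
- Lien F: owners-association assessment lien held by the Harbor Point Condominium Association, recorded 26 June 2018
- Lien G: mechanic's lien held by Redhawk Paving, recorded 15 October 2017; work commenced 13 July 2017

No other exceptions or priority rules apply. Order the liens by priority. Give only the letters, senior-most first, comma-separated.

F, A, G, B, D, C, E

First, effective dates: B relates back to 21 April 2017 (work commenced); E was recorded 208 days after the deed — beyond 10 days — so no relation-back applies; G relates back to 13 July 2017 (work commenced).
As an owners-association assessment lien, F is senior to every other lien.
Among the remaining liens, by effective date: A (5 July 2016), B (21 April 2017), G (13 July 2017), D (10 November 2017), C (31 December 2017), E (16 February 2020).
Because B would otherwise rank above G, the subordination swaps them.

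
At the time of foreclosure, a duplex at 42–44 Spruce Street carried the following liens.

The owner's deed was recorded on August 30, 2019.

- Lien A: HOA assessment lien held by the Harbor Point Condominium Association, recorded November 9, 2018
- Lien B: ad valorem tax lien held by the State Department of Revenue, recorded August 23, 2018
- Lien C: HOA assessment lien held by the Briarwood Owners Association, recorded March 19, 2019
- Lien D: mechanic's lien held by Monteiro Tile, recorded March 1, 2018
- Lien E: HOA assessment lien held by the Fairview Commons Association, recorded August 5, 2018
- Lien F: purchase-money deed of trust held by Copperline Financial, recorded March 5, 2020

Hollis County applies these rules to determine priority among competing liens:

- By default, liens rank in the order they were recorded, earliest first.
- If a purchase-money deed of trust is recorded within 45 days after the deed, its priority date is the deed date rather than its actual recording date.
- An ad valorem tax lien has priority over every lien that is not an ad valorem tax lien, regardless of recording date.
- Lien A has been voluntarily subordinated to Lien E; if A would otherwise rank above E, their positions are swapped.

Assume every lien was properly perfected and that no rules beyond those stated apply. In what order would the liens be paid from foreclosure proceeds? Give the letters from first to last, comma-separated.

Effective dates after the stated exceptions: F missed the 45-day window (188 days after the deed), so its recording date stands.
B is an ad valorem tax lien and takes priority over every other lien.
Remaining liens by effective date: D (March 1, 2018), E (August 5, 2018), A (November 9, 2018), C (March 19, 2019), F (March 5, 2020).
Since A is not senior to E, the subordination leaves the order unchanged.

B, D, E, A, C, F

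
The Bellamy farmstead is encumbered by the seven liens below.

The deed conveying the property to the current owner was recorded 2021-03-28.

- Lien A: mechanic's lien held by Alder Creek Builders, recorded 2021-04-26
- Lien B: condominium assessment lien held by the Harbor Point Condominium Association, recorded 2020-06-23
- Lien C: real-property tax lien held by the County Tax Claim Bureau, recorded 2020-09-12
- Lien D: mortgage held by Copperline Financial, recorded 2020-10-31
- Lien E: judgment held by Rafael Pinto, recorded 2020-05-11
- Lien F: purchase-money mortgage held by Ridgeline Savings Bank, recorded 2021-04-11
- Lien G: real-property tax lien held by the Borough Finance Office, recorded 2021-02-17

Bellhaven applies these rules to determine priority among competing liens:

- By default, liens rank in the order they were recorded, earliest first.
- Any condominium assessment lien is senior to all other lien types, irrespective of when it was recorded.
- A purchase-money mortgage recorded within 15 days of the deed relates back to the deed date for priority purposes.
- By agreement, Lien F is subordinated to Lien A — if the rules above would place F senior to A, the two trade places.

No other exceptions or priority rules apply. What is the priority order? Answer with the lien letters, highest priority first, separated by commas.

B, E, C, D, G, A, F

First, effective dates: F relates back to the deed date 2021-03-28.
B, as a condominium assessment lien, has superpriority and ranks first.
The other liens, earliest effective date first: E (2020-05-11), C (2020-09-12), D (2020-10-31), G (2021-02-17), F (2021-03-28), A (2021-04-26).
F is senior to A before the subordination, so the two trade places.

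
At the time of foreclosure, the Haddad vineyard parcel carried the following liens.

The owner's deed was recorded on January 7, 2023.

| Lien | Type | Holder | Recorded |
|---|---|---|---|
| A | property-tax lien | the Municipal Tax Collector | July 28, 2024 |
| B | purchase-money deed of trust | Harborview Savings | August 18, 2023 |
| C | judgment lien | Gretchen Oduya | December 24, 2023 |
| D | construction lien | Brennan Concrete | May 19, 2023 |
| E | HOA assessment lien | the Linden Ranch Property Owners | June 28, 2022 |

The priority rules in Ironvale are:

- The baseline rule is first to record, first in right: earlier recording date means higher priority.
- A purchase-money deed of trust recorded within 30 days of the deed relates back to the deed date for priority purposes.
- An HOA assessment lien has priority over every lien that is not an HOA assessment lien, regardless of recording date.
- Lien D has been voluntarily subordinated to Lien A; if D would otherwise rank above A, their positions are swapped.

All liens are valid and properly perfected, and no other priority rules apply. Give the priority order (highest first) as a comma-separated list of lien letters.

E, A, B, C, D

First, effective dates: B was recorded 223 days after the deed — beyond 30 days — so no relation-back applies.
E is an HOA assessment lien, so it outranks all other liens regardless of date.
Among the remaining liens, by effective date: D (May 19, 2023), B (August 18, 2023), C (December 24, 2023), A (July 28, 2024).
D is senior to A before the subordination, so the two trade places.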